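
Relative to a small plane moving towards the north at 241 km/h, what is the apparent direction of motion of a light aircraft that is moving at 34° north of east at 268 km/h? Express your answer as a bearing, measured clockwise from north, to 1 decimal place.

Taking east as x and north as y: light aircraft velocity = (222.182, 149.864) km/h; small plane velocity = (0.000, 241.000) km/h.
Velocity of light aircraft relative to small plane = (222.182, 149.864) − (0.000, 241.000) = (222.182, -91.136) km/h.
Bearing = atan2(222.18, -91.14) = 112.30° clockwise from north.

112.3°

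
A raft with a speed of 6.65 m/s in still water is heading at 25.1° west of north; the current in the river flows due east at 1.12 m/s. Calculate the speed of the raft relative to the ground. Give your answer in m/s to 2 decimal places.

6.26 m/s

Taking east as x and north as y: velocity relative to the water = (-2.821, 6.022) m/s; the water relative to ground = (1.120, 0.000) m/s.
Velocity relative to ground = (-2.821, 6.022) + (1.120, 0.000) = (-1.701, 6.022) m/s.
Speed = |(-1.701, 6.022)| = 6.258 m/s.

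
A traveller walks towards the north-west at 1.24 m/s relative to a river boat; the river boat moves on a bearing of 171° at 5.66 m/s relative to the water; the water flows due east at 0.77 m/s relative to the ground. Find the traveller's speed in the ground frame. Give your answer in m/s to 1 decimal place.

In east/north components (m/s): traveller relative to river boat = (-0.877, 0.877); river boat relative to water = (0.885, -5.590); water relative to ground = (0.770, 0.000).
Sum = (0.779, -4.714) m/s.
Speed = |(0.779, -4.714)| = 4.777 m/s.

4.8 m/s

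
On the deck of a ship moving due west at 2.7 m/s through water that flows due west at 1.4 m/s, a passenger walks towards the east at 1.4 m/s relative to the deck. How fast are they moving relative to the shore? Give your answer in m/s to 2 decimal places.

In east/north components (m/s): passenger relative to ship = (1.400, 0.000); ship relative to water = (-2.700, 0.000); water relative to ground = (-1.400, 0.000).
Sum = (-2.700, 0.000) m/s.
Speed = |(-2.700, 0.000)| = 2.700 m/s.

2.70 m/s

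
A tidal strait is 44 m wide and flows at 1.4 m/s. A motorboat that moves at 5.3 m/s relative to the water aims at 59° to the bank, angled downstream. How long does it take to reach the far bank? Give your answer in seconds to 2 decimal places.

The component of the motorboat's velocity perpendicular to the bank is 5.3 × sin 59° = 4.543 m/s.
The flow acts along the bank and has no component across it.
Time = 44 / 4.543 = 9.685 s.

9.69 s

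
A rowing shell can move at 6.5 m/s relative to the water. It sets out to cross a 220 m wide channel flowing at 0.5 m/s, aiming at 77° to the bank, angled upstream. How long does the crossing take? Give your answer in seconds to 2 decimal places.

34.74 s

The component of the rowing shell's velocity perpendicular to the bank is 6.5 × sin 77° = 6.333 m/s.
Only the cross-stream component determines the crossing time; the current contributes nothing perpendicular to the bank.
Time = 220 / 6.333 = 34.736 s.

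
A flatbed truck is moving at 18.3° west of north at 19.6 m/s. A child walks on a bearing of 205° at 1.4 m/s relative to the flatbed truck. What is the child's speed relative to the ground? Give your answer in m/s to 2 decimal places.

18.61 m/s

Taking east as x and north as y: flatbed truck velocity = (-6.154, 18.609) m/s; child velocity relative to flatbed truck = (-0.592, -1.269) m/s.
Velocity relative to ground = (-6.154, 18.609) + (-0.592, -1.269) = (-6.746, 17.340) m/s.
Speed = |(-6.746, 17.340)| = 18.606 m/s.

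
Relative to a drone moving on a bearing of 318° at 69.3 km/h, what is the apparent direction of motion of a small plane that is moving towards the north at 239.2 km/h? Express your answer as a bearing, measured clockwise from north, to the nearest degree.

Taking east as x and north as y: small plane velocity = (0.000, 239.200) km/h; drone velocity = (-46.371, 51.500) km/h.
Velocity of small plane relative to drone = (0.000, 239.200) − (-46.371, 51.500) = (46.371, 187.700) km/h.
Bearing = atan2(46.37, 187.70) = 13.88° clockwise from north.

014°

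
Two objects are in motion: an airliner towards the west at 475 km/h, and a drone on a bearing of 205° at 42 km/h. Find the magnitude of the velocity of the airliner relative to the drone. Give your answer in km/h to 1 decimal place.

Taking east as x and north as y: airliner velocity = (-475.000, 0.000) km/h; drone velocity = (-17.750, -38.065) km/h.
Velocity of airliner relative to drone = (-475.000, 0.000) − (-17.750, -38.065) = (-457.250, 38.065) km/h.
Magnitude = |(-457.250, 38.065)| = 458.832 km/h.

458.8 km/h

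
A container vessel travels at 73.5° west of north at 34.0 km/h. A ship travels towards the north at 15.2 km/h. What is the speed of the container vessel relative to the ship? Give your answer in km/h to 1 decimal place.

33.1 km/h

Taking east as x and north as y: container vessel velocity = (-32.600, 9.657) km/h; ship velocity = (0.000, 15.200) km/h.
Velocity of container vessel relative to ship = (-32.600, 9.657) − (0.000, 15.200) = (-32.600, -5.543) km/h.
Magnitude = |(-32.600, -5.543)| = 33.068 km/h.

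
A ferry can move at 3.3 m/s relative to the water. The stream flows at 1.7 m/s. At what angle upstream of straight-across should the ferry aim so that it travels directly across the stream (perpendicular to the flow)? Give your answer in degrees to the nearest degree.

31°

To cancel the current, the upstream component of the ferry's velocity must equal the flow: 3.3 sin θ = 1.7.
sin θ = 1.7 / 3.3 = 0.5152.
θ = arcsin(0.5152) = 31.008°.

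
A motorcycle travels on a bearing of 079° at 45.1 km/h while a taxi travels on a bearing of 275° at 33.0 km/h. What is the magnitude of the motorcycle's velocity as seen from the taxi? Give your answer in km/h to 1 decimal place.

77.4 km/h

Taking east as x and north as y: motorcycle velocity = (44.271, 8.605) km/h; taxi velocity = (-32.874, 2.876) km/h.
Velocity of motorcycle relative to taxi = (44.271, 8.605) − (-32.874, 2.876) = (77.146, 5.729) km/h.
Magnitude = |(77.146, 5.729)| = 77.358 km/h.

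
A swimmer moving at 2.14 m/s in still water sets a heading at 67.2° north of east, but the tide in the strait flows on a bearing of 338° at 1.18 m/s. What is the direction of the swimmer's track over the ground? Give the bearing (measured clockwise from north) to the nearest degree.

007°

Taking east as x and north as y: velocity relative to the water = (0.829, 1.973) m/s; the water relative to ground = (-0.442, 1.094) m/s.
Velocity relative to ground = (0.829, 1.973) + (-0.442, 1.094) = (0.387, 3.067) m/s.
Bearing = atan2(0.39, 3.07) = 7.20° clockwise from north.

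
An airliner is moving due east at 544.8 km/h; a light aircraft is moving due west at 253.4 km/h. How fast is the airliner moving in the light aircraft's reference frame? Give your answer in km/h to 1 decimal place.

Taking east as x and north as y: airliner velocity = (544.800, 0.000) km/h; light aircraft velocity = (-253.400, 0.000) km/h.
Velocity of airliner relative to light aircraft = (544.800, 0.000) − (-253.400, 0.000) = (798.200, 0.000) km/h.
Magnitude = |(798.200, 0.000)| = 798.200 km/h.

798.2 km/h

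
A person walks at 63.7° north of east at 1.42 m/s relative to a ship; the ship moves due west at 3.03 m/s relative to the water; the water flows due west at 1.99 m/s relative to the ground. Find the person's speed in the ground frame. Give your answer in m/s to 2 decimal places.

4.57 m/s

In east/north components (m/s): person relative to ship = (0.629, 1.273); ship relative to water = (-3.030, 0.000); water relative to ground = (-1.990, 0.000).
Sum = (-4.391, 1.273) m/s.
Speed = |(-4.391, 1.273)| = 4.572 m/s.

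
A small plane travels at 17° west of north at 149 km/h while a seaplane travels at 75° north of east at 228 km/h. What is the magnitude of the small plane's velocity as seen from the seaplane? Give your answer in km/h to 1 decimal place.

Taking east as x and north as y: small plane velocity = (-43.563, 142.489) km/h; seaplane velocity = (59.011, 220.231) km/h.
Velocity of small plane relative to seaplane = (-43.563, 142.489) − (59.011, 220.231) = (-102.574, -77.742) km/h.
Magnitude = |(-102.574, -77.742)| = 128.706 km/h.

128.7 km/h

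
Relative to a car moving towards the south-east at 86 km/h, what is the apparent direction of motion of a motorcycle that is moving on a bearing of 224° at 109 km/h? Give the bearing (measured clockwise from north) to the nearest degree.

Taking east as x and north as y: motorcycle velocity = (-75.718, -78.408) km/h; car velocity = (60.811, -60.811) km/h.
Velocity of motorcycle relative to car = (-75.718, -78.408) − (60.811, -60.811) = (-136.529, -17.597) km/h.
Bearing = atan2(-136.53, -17.60) = 262.66° clockwise from north.

263°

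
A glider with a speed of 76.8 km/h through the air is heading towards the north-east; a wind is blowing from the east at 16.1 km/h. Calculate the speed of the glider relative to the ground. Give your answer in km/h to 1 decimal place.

66.4 km/h

Taking east as x and north as y: velocity relative to the air = (54.306, 54.306) km/h; the air relative to ground = (-16.100, 0.000) km/h.
Velocity relative to ground = (54.306, 54.306) + (-16.100, 0.000) = (38.206, 54.306) km/h.
Speed = |(38.206, 54.306)| = 66.399 km/h.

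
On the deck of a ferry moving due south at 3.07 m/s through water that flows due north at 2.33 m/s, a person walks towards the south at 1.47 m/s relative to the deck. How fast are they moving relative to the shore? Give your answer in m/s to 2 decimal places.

2.21 m/s

In east/north components (m/s): person relative to ferry = (0.000, -1.470); ferry relative to water = (0.000, -3.070); water relative to ground = (0.000, 2.330).
Sum = (0.000, -2.210) m/s.
Speed = |(0.000, -2.210)| = 2.210 m/s.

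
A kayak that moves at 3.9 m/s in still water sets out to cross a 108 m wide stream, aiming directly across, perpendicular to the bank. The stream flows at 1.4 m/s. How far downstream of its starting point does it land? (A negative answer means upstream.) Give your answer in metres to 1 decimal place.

Perpendicular speed = 3.900 m/s; crossing time = 108 / 3.900 = 27.692 s.
Net downstream speed = 1.400 m/s.
Drift = 1.400 × 27.692 = 38.769 m (downstream).

38.8 m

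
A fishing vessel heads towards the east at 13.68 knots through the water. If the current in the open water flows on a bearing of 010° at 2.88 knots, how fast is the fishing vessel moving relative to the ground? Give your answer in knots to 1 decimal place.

Taking east as x and north as y: velocity relative to the water = (13.680, 0.000) knots; the water relative to ground = (0.500, 2.836) knots.
Velocity relative to ground = (13.680, 0.000) + (0.500, 2.836) = (14.180, 2.836) knots.
Speed = |(14.180, 2.836)| = 14.461 knots.

14.5 knots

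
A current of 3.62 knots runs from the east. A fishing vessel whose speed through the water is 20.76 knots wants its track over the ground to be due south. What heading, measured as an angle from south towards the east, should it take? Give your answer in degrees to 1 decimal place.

10.0°

The current pushes perpendicular to the desired track; the heading must have a component into the current equal to 3.62 knots: 20.76 sin θ = 3.62.
sin θ = 0.1744, so θ = 10.042°.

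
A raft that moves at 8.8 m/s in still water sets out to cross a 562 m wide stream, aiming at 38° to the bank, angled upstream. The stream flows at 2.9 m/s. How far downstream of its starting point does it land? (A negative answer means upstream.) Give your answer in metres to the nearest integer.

Perpendicular speed = 5.418 m/s; crossing time = 562 / 5.418 = 103.732 s.
Net downstream speed = -4.034 m/s.
Drift = -4.034 × 103.732 = -418.505 m (upstream).

-419 m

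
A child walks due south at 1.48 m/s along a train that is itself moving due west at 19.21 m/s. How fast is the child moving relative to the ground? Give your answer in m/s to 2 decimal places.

Taking east as x and north as y: train velocity = (-19.210, 0.000) m/s; child velocity relative to train = (0.000, -1.480) m/s.
Velocity relative to ground = (-19.210, 0.000) + (0.000, -1.480) = (-19.210, -1.480) m/s.
Speed = |(-19.210, -1.480)| = 19.267 m/s.

19.27 m/s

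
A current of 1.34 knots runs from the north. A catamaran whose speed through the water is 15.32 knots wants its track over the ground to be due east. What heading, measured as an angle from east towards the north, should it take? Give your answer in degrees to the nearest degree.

The current pushes perpendicular to the desired track; the heading must have a component into the current equal to 1.34 knots: 15.32 sin θ = 1.34.
sin θ = 0.0875, so θ = 5.018°.

5°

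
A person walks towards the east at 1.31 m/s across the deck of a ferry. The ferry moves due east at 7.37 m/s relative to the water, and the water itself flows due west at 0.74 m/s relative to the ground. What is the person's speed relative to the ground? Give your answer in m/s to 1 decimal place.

In east/north components (m/s): person relative to ferry = (1.310, 0.000); ferry relative to water = (7.370, 0.000); water relative to ground = (-0.740, 0.000).
Sum = (7.940, 0.000) m/s.
Speed = |(7.940, 0.000)| = 7.940 m/s.

7.9 m/s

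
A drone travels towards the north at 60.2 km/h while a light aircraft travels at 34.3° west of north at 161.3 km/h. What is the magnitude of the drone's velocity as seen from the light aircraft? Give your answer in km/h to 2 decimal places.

116.61 km/h

Taking east as x and north as y: drone velocity = (0.000, 60.200) km/h; light aircraft velocity = (-90.897, 133.250) km/h.
Velocity of drone relative to light aircraft = (0.000, 60.200) − (-90.897, 133.250) = (90.897, -73.050) km/h.
Magnitude = |(90.897, -73.050)| = 116.612 km/h.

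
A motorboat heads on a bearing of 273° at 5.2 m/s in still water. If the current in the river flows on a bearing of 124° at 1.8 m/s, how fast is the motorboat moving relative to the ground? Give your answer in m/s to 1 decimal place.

3.8 m/s

Taking east as x and north as y: velocity relative to the water = (-5.193, 0.272) m/s; the water relative to ground = (1.492, -1.007) m/s.
Velocity relative to ground = (-5.193, 0.272) + (1.492, -1.007) = (-3.701, -0.734) m/s.
Speed = |(-3.701, -0.734)| = 3.773 m/s.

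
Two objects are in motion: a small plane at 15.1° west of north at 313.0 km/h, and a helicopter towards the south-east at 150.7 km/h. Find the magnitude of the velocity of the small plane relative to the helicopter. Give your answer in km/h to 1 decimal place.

450.0 km/h

Taking east as x and north as y: small plane velocity = (-81.538, 302.193) km/h; helicopter velocity = (106.561, -106.561) km/h.
Velocity of small plane relative to helicopter = (-81.538, 302.193) − (106.561, -106.561) = (-188.099, 408.754) km/h.
Magnitude = |(-188.099, 408.754)| = 449.957 km/h.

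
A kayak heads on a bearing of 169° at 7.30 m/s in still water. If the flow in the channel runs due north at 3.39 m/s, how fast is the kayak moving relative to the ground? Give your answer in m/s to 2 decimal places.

4.02 m/s

Taking east as x and north as y: velocity relative to the water = (1.393, -7.166) m/s; the water relative to ground = (0.000, 3.390) m/s.
Velocity relative to ground = (1.393, -7.166) + (0.000, 3.390) = (1.393, -3.776) m/s.
Speed = |(1.393, -3.776)| = 4.025 m/s.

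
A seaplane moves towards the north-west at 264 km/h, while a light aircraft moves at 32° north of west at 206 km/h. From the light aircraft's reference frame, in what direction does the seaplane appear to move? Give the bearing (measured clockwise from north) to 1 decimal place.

351.2°

Taking east as x and north as y: seaplane velocity = (-186.676, 186.676) km/h; light aircraft velocity = (-174.698, 109.163) km/h.
Velocity of seaplane relative to light aircraft = (-186.676, 186.676) − (-174.698, 109.163) = (-11.978, 77.513) km/h.
Bearing = atan2(-11.98, 77.51) = 351.22° clockwise from north.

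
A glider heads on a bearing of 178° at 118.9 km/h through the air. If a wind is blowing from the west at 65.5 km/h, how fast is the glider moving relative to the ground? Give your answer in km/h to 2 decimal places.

137.74 km/h

Taking east as x and north as y: velocity relative to the air = (4.150, -118.828) km/h; the air relative to ground = (65.500, 0.000) km/h.
Velocity relative to ground = (4.150, -118.828) + (65.500, 0.000) = (69.650, -118.828) km/h.
Speed = |(69.650, -118.828)| = 137.735 km/h.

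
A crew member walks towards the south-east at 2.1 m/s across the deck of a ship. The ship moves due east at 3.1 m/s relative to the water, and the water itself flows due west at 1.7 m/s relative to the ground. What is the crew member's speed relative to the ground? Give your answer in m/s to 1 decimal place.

3.2 m/s

In east/north components (m/s): crew member relative to ship = (1.485, -1.485); ship relative to water = (3.100, 0.000); water relative to ground = (-1.700, 0.000).
Sum = (2.885, -1.485) m/s.
Speed = |(2.885, -1.485)| = 3.245 m/s.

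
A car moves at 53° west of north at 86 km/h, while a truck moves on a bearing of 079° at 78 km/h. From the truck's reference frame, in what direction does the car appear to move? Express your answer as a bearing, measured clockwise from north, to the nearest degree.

284°

Taking east as x and north as y: car velocity = (-68.683, 51.756) km/h; truck velocity = (76.567, 14.883) km/h.
Velocity of car relative to truck = (-68.683, 51.756) − (76.567, 14.883) = (-145.250, 36.873) km/h.
Bearing = atan2(-145.25, 36.87) = 284.24° clockwise from north.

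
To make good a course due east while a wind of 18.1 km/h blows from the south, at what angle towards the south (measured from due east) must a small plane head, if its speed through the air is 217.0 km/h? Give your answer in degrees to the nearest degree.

5°

The wind pushes perpendicular to the desired track; the heading must have a component into the wind equal to 18.1 km/h: 217.0 sin θ = 18.1.
sin θ = 0.0834, so θ = 4.785°.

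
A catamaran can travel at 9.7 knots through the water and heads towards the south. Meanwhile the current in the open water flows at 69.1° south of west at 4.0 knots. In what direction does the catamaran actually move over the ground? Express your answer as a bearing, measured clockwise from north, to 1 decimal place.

186.1°

Taking east as x and north as y: velocity relative to the water = (0.000, -9.700) knots; the water relative to ground = (-1.427, -3.737) knots.
Velocity relative to ground = (0.000, -9.700) + (-1.427, -3.737) = (-1.427, -13.437) knots.
Bearing = atan2(-1.43, -13.44) = 186.06° clockwise from north.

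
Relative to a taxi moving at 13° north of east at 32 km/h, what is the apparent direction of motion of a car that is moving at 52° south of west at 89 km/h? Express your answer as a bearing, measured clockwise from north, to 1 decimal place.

Taking east as x and north as y: car velocity = (-54.794, -70.133) km/h; taxi velocity = (31.180, 7.198) km/h.
Velocity of car relative to taxi = (-54.794, -70.133) − (31.180, 7.198) = (-85.974, -77.331) km/h.
Bearing = atan2(-85.97, -77.33) = 228.03° clockwise from north.

228.0°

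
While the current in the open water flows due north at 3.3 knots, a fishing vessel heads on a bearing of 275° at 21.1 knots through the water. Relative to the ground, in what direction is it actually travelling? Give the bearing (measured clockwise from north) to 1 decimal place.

283.7°

Taking east as x and north as y: velocity relative to the water = (-21.020, 1.839) knots; the water relative to ground = (0.000, 3.300) knots.
Velocity relative to ground = (-21.020, 1.839) + (0.000, 3.300) = (-21.020, 5.139) knots.
Bearing = atan2(-21.02, 5.14) = 283.74° clockwise from north.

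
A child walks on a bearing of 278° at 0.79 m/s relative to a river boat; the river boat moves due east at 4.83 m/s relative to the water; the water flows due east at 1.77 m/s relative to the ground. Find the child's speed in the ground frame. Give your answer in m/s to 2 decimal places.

In east/north components (m/s): child relative to river boat = (-0.782, 0.110); river boat relative to water = (4.830, 0.000); water relative to ground = (1.770, 0.000).
Sum = (5.818, 0.110) m/s.
Speed = |(5.818, 0.110)| = 5.819 m/s.

5.82 m/s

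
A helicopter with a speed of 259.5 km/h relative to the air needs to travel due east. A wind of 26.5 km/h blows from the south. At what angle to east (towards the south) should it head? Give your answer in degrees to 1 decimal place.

5.9°

The wind pushes perpendicular to the desired track; the heading must have a component into the wind equal to 26.5 km/h: 259.5 sin θ = 26.5.
sin θ = 0.1021, so θ = 5.861°.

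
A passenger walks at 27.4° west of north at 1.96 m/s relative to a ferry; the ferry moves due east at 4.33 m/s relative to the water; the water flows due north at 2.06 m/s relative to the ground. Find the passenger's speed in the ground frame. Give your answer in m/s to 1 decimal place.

5.1 m/s

In east/north components (m/s): passenger relative to ferry = (-0.902, 1.740); ferry relative to water = (4.330, 0.000); water relative to ground = (0.000, 2.060).
Sum = (3.428, 3.800) m/s.
Speed = |(3.428, 3.800)| = 5.118 m/s.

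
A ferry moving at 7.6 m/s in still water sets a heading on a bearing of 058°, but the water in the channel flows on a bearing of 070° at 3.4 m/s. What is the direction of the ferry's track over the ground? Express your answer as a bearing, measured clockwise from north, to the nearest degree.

062°

Taking east as x and north as y: velocity relative to the water = (6.445, 4.027) m/s; the water relative to ground = (3.195, 1.163) m/s.
Velocity relative to ground = (6.445, 4.027) + (3.195, 1.163) = (9.640, 5.190) m/s.
Bearing = atan2(9.64, 5.19) = 61.70° clockwise from north.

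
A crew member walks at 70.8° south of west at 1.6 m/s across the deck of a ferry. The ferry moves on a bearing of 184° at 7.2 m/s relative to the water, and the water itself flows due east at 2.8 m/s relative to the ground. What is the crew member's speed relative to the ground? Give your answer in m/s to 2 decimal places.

In east/north components (m/s): crew member relative to ferry = (-0.526, -1.511); ferry relative to water = (-0.502, -7.182); water relative to ground = (2.800, 0.000).
Sum = (1.772, -8.693) m/s.
Speed = |(1.772, -8.693)| = 8.872 m/s.

8.87 m/s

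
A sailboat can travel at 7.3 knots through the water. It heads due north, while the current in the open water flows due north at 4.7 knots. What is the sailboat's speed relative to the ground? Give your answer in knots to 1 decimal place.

12.0 knots

Taking east as x and north as y: velocity relative to the water = (0.000, 7.300) knots; the water relative to ground = (0.000, 4.700) knots.
Velocity relative to ground = (0.000, 7.300) + (0.000, 4.700) = (0.000, 12.000) knots.
Speed = |(0.000, 12.000)| = 12.000 knots.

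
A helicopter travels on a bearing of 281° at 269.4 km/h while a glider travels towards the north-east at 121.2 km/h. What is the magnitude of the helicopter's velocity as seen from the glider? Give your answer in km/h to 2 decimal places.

Taking east as x and north as y: helicopter velocity = (-264.450, 51.404) km/h; glider velocity = (85.701, 85.701) km/h.
Velocity of helicopter relative to glider = (-264.450, 51.404) − (85.701, 85.701) = (-350.152, -34.297) km/h.
Magnitude = |(-350.152, -34.297)| = 351.827 km/h.

351.83 km/h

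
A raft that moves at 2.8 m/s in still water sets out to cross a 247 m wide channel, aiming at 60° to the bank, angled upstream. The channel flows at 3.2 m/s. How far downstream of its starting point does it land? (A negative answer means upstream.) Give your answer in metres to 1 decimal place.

183.3 m

Perpendicular speed = 2.425 m/s; crossing time = 247 / 2.425 = 101.861 s.
Net downstream speed = 1.800 m/s.
Drift = 1.800 × 101.861 = 183.350 m (downstream).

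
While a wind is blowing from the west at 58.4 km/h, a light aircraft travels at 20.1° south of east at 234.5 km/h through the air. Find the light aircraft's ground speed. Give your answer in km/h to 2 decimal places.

Taking east as x and north as y: velocity relative to the air = (220.218, -80.588) km/h; the air relative to ground = (58.400, 0.000) km/h.
Velocity relative to ground = (220.218, -80.588) + (58.400, 0.000) = (278.618, -80.588) km/h.
Speed = |(278.618, -80.588)| = 290.038 km/h.

290.04 km/h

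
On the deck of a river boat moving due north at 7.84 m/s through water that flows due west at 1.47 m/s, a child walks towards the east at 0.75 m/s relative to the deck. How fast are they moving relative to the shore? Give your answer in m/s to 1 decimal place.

In east/north components (m/s): child relative to river boat = (0.750, 0.000); river boat relative to water = (0.000, 7.840); water relative to ground = (-1.470, 0.000).
Sum = (-0.720, 7.840) m/s.
Speed = |(-0.720, 7.840)| = 7.873 m/s.

7.9 m/s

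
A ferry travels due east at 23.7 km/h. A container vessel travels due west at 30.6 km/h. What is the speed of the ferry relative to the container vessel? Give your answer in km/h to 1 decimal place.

54.3 km/h

Taking east as x and north as y: ferry velocity = (23.700, 0.000) km/h; container vessel velocity = (-30.600, 0.000) km/h.
Velocity of ferry relative to container vessel = (23.700, 0.000) − (-30.600, 0.000) = (54.300, 0.000) km/h.
Magnitude = |(54.300, 0.000)| = 54.300 km/h.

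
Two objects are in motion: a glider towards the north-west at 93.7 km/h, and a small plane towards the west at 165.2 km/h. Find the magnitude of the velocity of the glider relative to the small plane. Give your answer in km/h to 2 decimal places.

Taking east as x and north as y: glider velocity = (-66.256, 66.256) km/h; small plane velocity = (-165.200, 0.000) km/h.
Velocity of glider relative to small plane = (-66.256, 66.256) − (-165.200, 0.000) = (98.944, 66.256) km/h.
Magnitude = |(98.944, 66.256)| = 119.079 km/h.

119.08 km/h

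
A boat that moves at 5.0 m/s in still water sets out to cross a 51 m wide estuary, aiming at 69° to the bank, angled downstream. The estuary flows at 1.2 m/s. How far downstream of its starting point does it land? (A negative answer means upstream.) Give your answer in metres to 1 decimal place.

32.7 m

Perpendicular speed = 4.668 m/s; crossing time = 51 / 4.668 = 10.926 s.
Net downstream speed = 2.992 m/s.
Drift = 2.992 × 10.926 = 32.688 m (downstream).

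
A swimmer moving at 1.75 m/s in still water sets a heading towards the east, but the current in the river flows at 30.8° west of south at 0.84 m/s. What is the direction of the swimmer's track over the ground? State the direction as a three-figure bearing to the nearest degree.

Taking east as x and north as y: velocity relative to the water = (1.750, 0.000) m/s; the water relative to ground = (-0.430, -0.722) m/s.
Velocity relative to ground = (1.750, 0.000) + (-0.430, -0.722) = (1.320, -0.722) m/s.
Bearing = atan2(1.32, -0.72) = 118.66° clockwise from north.

119°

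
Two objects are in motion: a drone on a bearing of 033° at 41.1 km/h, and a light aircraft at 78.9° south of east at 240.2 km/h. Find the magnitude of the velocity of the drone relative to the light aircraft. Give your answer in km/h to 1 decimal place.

Taking east as x and north as y: drone velocity = (22.385, 34.469) km/h; light aircraft velocity = (46.244, -235.706) km/h.
Velocity of drone relative to light aircraft = (22.385, 34.469) − (46.244, -235.706) = (-23.859, 270.176) km/h.
Magnitude = |(-23.859, 270.176)| = 271.227 km/h.

271.2 km/h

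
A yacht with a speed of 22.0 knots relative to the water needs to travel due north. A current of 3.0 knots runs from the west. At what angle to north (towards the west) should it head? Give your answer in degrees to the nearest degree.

8°

The current pushes perpendicular to the desired track; the heading must have a component into the current equal to 3.0 knots: 22.0 sin θ = 3.0.
sin θ = 0.1364, so θ = 7.837°.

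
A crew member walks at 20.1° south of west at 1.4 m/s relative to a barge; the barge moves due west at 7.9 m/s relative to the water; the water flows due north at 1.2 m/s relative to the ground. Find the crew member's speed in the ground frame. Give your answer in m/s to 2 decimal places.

9.24 m/s

In east/north components (m/s): crew member relative to barge = (-1.315, -0.481); barge relative to water = (-7.900, 0.000); water relative to ground = (0.000, 1.200).
Sum = (-9.215, 0.719) m/s.
Speed = |(-9.215, 0.719)| = 9.243 m/s.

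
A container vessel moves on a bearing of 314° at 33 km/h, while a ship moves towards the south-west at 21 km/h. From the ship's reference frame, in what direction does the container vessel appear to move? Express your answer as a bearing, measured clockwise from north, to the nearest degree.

347°

Taking east as x and north as y: container vessel velocity = (-23.738, 22.924) km/h; ship velocity = (-14.849, -14.849) km/h.
Velocity of container vessel relative to ship = (-23.738, 22.924) − (-14.849, -14.849) = (-8.889, 37.773) km/h.
Bearing = atan2(-8.89, 37.77) = 346.76° clockwise from north.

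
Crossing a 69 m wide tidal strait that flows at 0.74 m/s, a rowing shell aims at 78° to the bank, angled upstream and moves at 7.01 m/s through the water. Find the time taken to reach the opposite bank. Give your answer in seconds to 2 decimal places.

10.06 s

The component of the rowing shell's velocity perpendicular to the bank is 7.01 × sin 78° = 6.857 m/s.
The current is parallel to the bank, so it does not affect the crossing time.
Time = 69 / 6.857 = 10.063 s.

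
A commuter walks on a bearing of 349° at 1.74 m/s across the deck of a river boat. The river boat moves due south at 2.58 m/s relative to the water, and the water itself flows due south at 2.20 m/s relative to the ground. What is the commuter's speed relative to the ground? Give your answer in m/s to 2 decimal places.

3.09 m/s

In east/north components (m/s): commuter relative to river boat = (-0.332, 1.708); river boat relative to water = (0.000, -2.580); water relative to ground = (0.000, -2.200).
Sum = (-0.332, -3.072) m/s.
Speed = |(-0.332, -3.072)| = 3.090 m/s.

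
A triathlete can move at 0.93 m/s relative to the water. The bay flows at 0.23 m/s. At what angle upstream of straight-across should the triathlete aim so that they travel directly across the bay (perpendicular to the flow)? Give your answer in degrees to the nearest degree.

To cancel the current, the upstream component of the triathlete's velocity must equal the flow: 0.93 sin θ = 0.23.
sin θ = 0.23 / 0.93 = 0.2473.
θ = arcsin(0.2473) = 14.318°.

14°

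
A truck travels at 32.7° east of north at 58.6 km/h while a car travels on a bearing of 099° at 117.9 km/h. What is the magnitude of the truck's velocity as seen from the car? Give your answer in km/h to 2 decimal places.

108.54 km/h

Taking east as x and north as y: truck velocity = (31.658, 49.313) km/h; car velocity = (116.448, -18.444) km/h.
Velocity of truck relative to car = (31.658, 49.313) − (116.448, -18.444) = (-84.790, 67.756) km/h.
Magnitude = |(-84.790, 67.756)| = 108.537 km/h.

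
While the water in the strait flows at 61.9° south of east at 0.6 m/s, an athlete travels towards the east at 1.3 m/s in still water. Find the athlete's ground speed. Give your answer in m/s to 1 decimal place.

1.7 m/s

Taking east as x and north as y: velocity relative to the water = (1.300, 0.000) m/s; the water relative to ground = (0.283, -0.529) m/s.
Velocity relative to ground = (1.300, 0.000) + (0.283, -0.529) = (1.583, -0.529) m/s.
Speed = |(1.583, -0.529)| = 1.669 m/s.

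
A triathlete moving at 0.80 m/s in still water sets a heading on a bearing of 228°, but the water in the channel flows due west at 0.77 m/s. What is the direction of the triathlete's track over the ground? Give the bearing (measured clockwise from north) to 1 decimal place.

Taking east as x and north as y: velocity relative to the water = (-0.595, -0.535) m/s; the water relative to ground = (-0.770, 0.000) m/s.
Velocity relative to ground = (-0.595, -0.535) + (-0.770, 0.000) = (-1.365, -0.535) m/s.
Bearing = atan2(-1.36, -0.54) = 248.58° clockwise from north.

248.6°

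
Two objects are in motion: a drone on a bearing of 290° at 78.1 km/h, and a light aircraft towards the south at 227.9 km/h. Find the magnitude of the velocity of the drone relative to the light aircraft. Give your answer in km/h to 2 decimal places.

264.98 km/h

Taking east as x and north as y: drone velocity = (-73.390, 26.712) km/h; light aircraft velocity = (0.000, -227.900) km/h.
Velocity of drone relative to light aircraft = (-73.390, 26.712) − (0.000, -227.900) = (-73.390, 254.612) km/h.
Magnitude = |(-73.390, 254.612)| = 264.978 km/h.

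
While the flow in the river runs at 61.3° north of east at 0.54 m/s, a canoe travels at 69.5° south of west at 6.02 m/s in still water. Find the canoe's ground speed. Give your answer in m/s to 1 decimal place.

5.5 m/s

Taking east as x and north as y: velocity relative to the water = (-2.108, -5.639) m/s; the water relative to ground = (0.259, 0.474) m/s.
Velocity relative to ground = (-2.108, -5.639) + (0.259, 0.474) = (-1.849, -5.165) m/s.
Speed = |(-1.849, -5.165)| = 5.486 m/s.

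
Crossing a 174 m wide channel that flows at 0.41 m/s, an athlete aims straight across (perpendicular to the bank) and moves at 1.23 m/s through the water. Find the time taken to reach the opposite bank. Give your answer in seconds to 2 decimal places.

The component of the athlete's velocity perpendicular to the bank is 1.23 m/s.
The current is parallel to the bank, so it does not affect the crossing time.
Time = 174 / 1.230 = 141.463 s.

141.46 s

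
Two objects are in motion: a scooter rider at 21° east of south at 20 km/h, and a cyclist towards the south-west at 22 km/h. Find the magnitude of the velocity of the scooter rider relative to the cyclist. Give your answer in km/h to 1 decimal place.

22.9 km/h

Taking east as x and north as y: scooter rider velocity = (7.167, -18.672) km/h; cyclist velocity = (-15.556, -15.556) km/h.
Velocity of scooter rider relative to cyclist = (7.167, -18.672) − (-15.556, -15.556) = (22.724, -3.115) km/h.
Magnitude = |(22.724, -3.115)| = 22.936 km/h.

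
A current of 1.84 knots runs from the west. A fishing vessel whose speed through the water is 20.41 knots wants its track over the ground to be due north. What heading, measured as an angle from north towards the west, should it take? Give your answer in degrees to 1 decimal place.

The current pushes perpendicular to the desired track; the heading must have a component into the current equal to 1.84 knots: 20.41 sin θ = 1.84.
sin θ = 0.0902, so θ = 5.172°.

5.2°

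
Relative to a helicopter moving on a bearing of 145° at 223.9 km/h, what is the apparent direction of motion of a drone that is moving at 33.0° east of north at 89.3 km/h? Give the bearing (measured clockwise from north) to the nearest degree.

343°

Taking east as x and north as y: drone velocity = (48.636, 74.893) km/h; helicopter velocity = (128.424, -183.408) km/h.
Velocity of drone relative to helicopter = (48.636, 74.893) − (128.424, -183.408) = (-79.787, 258.301) km/h.
Bearing = atan2(-79.79, 258.30) = 342.83° clockwise from north.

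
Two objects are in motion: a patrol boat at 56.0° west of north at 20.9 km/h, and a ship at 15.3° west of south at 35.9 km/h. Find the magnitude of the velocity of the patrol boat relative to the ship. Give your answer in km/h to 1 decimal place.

47.0 km/h

Taking east as x and north as y: patrol boat velocity = (-17.327, 11.687) km/h; ship velocity = (-9.473, -34.628) km/h.
Velocity of patrol boat relative to ship = (-17.327, 11.687) − (-9.473, -34.628) = (-7.854, 46.315) km/h.
Magnitude = |(-7.854, 46.315)| = 46.976 km/h.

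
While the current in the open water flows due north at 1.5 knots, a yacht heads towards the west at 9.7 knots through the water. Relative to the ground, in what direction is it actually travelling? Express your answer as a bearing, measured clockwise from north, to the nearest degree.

279°

Taking east as x and north as y: velocity relative to the water = (-9.700, 0.000) knots; the water relative to ground = (0.000, 1.500) knots.
Velocity relative to ground = (-9.700, 0.000) + (0.000, 1.500) = (-9.700, 1.500) knots.
Bearing = atan2(-9.70, 1.50) = 278.79° clockwise from north.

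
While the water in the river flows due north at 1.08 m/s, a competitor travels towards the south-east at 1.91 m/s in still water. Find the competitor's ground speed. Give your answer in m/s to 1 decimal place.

Taking east as x and north as y: velocity relative to the water = (1.351, -1.351) m/s; the water relative to ground = (0.000, 1.080) m/s.
Velocity relative to ground = (1.351, -1.351) + (0.000, 1.080) = (1.351, -0.271) m/s.
Speed = |(1.351, -0.271)| = 1.377 m/s.

1.4 m/s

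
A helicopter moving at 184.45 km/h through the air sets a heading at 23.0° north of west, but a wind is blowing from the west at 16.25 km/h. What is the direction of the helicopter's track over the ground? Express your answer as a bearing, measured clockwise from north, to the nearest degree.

295°

Taking east as x and north as y: velocity relative to the air = (-169.787, 72.070) km/h; the air relative to ground = (16.250, 0.000) km/h.
Velocity relative to ground = (-169.787, 72.070) + (16.250, 0.000) = (-153.537, 72.070) km/h.
Bearing = atan2(-153.54, 72.07) = 295.15° clockwise from north.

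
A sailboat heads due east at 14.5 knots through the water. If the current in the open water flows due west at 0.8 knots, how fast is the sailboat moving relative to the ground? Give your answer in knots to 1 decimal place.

Taking east as x and north as y: velocity relative to the water = (14.500, 0.000) knots; the water relative to ground = (-0.800, 0.000) knots.
Velocity relative to ground = (14.500, 0.000) + (-0.800, 0.000) = (13.700, 0.000) knots.
Speed = |(13.700, 0.000)| = 13.700 knots.

13.7 knots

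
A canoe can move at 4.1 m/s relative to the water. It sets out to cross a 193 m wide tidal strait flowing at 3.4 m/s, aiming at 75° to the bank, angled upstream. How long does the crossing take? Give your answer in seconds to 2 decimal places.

48.73 s

The component of the canoe's velocity perpendicular to the bank is 4.1 × sin 75° = 3.960 m/s.
The current is parallel to the bank, so it does not affect the crossing time.
Time = 193 / 3.960 = 48.734 s.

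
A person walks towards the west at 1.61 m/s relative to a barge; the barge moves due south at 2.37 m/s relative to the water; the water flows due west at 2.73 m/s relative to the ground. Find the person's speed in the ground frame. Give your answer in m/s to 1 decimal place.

4.9 m/s

In east/north components (m/s): person relative to barge = (-1.610, 0.000); barge relative to water = (0.000, -2.370); water relative to ground = (-2.730, 0.000).
Sum = (-4.340, -2.370) m/s.
Speed = |(-4.340, -2.370)| = 4.945 m/s.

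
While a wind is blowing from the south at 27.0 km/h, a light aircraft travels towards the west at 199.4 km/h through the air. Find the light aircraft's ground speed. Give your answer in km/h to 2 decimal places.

201.22 km/h

Taking east as x and north as y: velocity relative to the air = (-199.400, 0.000) km/h; the air relative to ground = (0.000, 27.000) km/h.
Velocity relative to ground = (-199.400, 0.000) + (0.000, 27.000) = (-199.400, 27.000) km/h.
Speed = |(-199.400, 27.000)| = 201.220 km/h.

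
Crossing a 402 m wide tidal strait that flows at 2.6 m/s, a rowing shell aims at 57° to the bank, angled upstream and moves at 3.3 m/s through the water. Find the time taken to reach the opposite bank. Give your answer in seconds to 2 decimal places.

145.25 s

The component of the rowing shell's velocity perpendicular to the bank is 3.3 × sin 57° = 2.768 m/s.
The flow acts along the bank and has no component across it.
Time = 402 / 2.768 = 145.252 s.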